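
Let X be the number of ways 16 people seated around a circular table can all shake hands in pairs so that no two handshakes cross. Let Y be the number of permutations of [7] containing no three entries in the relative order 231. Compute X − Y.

1001

With 16 = 2·8 people, non-crossing handshake pairings are non-crossing perfect matchings on a circle, counted by C_8. So X = C_8 = 1430.
For any fixed pattern of length 3, the pattern-avoiding permutations of [7] number C_7. So Y = C_7 = 429.
X − Y = 1430 − 429 = 1001.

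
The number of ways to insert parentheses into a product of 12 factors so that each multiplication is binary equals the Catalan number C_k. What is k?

11

Parenthesizations of m factors correspond to full binary trees with m leaves, counted by C_{m−1}; m = 12 gives C_11.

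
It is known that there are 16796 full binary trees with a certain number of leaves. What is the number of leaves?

11

Full binary trees with L leaves are counted by C_{L−1}. The Catalan number equal to 16796 is C_10.
So the index is 10, and the number of leaves is 10 + 1 = 11.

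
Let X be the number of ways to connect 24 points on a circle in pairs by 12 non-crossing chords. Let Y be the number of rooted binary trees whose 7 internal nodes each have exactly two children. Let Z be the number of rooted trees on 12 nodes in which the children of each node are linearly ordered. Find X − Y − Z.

148797

Non-crossing perfect matchings of 2n points on a circle are counted by C_n; with 24 points, n = 12. So X = C_12 = 208012.
Full binary trees with n internal nodes are counted by C_n; here n = 7. So Y = C_7 = 429.
A rooted plane tree on 12 nodes has 11 edges, and such trees are counted by C_11. So Z = C_11 = 58786.
X − Y − Z = 208012 − 429 − 58786 = 148797.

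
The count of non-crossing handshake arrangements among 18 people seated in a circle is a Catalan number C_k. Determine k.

9

With 18 = 2·9 people, non-crossing handshake pairings are non-crossing perfect matchings on a circle, counted by C_9.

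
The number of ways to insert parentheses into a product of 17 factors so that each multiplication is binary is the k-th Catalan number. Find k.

16

Ways to associate a product of 17 factors correspond to binary trees on 17 leaves, so the count is C_16.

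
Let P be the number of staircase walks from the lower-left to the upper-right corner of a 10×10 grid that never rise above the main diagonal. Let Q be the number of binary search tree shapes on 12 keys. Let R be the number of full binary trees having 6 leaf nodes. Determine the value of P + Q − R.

Monotone paths in an n×n grid that stay weakly below the diagonal are counted by C_n; here n = 10. So P = C_10 = 16796.
Rooted binary trees with 12 nodes (each child slot possibly empty) number C_12. So Q = C_12 = 208012.
Full binary trees with 6 leaves have 6−1 = 5 internal nodes, so there are C_5 of them. So R = C_5 = 42.
P + Q − R = 16796 + 208012 − 42 = 224766.

224766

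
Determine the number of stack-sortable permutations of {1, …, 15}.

By Knuth's characterisation, the stack-sortable permutations of length 15 are the 231-avoiders, numbering C_15.
C_15 = C(30,15)/16 = 155117520/16 = 9694845.

9694845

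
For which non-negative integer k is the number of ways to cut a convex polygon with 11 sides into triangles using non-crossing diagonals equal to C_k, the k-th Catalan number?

The number of triangulations of an 11-gon is the Catalan number C_9 (index = sides − 2).

9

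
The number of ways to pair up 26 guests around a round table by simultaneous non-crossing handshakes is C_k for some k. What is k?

Non-crossing handshake pairings of 2n people are counted by C_n; 26 people gives n = 13.

13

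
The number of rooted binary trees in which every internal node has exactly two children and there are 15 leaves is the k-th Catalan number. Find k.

A full binary tree with L leaves has L−1 internal nodes and is counted by C_{L−1}; L = 15 gives C_14.

14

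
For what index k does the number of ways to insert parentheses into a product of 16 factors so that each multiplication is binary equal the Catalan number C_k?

Bracketing 16 factors into binary products is counted by C_{16−1} = C_15.

15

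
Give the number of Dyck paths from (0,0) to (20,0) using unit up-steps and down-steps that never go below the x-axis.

Paths of 10 up- and 10 down-steps that never dip below the axis are Dyck paths; their count is C_10.
C_10 = C(20,10)/11 = 184756/11 = 16796.

16796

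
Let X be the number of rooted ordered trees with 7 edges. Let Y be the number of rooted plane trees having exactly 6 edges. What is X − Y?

297

Rooted ordered trees with n edges are counted by C_n; here n = 7. So X = C_7 = 429.
Rooted ordered trees with n edges are counted by C_n; here n = 6. So Y = C_6 = 132.
X − Y = 429 − 132 = 297.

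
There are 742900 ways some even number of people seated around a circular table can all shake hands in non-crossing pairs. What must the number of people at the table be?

26

Non-crossing handshake pairings of 2n people are counted by C_n; 742900 = C_13.
So n = 13, and there are 2n = 26 people.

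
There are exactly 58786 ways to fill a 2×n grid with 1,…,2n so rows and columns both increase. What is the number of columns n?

11

Standard Young tableaux of shape 2×n are counted by C_n; 58786 = C_11.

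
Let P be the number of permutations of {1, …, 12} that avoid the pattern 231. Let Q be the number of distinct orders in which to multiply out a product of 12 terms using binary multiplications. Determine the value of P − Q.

For any fixed pattern of length 3, the pattern-avoiding permutations of [12] number C_12. So P = C_12 = 208012.
Ways to associate a product of 12 factors correspond to binary trees on 12 leaves, so the count is C_11. So Q = C_11 = 58786.
P − Q = 208012 − 58786 = 149226.

149226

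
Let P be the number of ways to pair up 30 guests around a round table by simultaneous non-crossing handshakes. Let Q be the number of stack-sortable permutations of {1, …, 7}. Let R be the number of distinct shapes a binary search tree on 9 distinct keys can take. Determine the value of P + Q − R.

9690412

Non-crossing handshake pairings of 2n people are counted by C_n; 30 people gives n = 15. So P = C_15 = 9694845.
Stack-sortable permutations are exactly the 231-avoiding ones, counted by C_n; here n = 7. So Q = C_7 = 429.
There are C_n binary search tree shapes on n keys; with n = 9 that is C_9. So R = C_9 = 4862.
P + Q − R = 9694845 + 429 − 4862 = 9690412.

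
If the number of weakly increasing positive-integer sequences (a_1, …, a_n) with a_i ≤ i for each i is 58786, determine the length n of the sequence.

Such sub-staircase sequences of length n are counted by C_n, and C_11 = 58786.

11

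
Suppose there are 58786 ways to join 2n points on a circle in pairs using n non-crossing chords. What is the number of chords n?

Non-crossing pairings of 2n points on a circle are counted by C_n. The Catalan number equal to 58786 is C_11.

11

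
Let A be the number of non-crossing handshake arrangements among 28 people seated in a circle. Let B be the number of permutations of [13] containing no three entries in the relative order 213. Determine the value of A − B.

1931540

Non-crossing handshake pairings of 2n people are counted by C_n; 28 people gives n = 14. So A = C_14 = 2674440.
For any fixed pattern of length 3, the pattern-avoiding permutations of [13] number C_13. So B = C_13 = 742900.
A − B = 2674440 − 742900 = 1931540.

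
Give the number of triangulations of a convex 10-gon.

1430

Triangulations of a convex m-gon are counted by C_{m−2}; with m = 10 this is C_8.
C_8 = C_7 · 2(2·7+1)/(7+2) = 429 · 30/9 = 1430.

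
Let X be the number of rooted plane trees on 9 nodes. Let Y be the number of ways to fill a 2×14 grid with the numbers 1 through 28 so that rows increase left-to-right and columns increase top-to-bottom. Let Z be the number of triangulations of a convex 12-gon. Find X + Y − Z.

2659074

Rooted ordered (plane) trees on m nodes have m−1 edges and are counted by C_{m−1}; m = 9 gives C_8. So X = C_8 = 1430.
By the hook-length formula (or a Dyck-path bijection), SYT of shape 2×14 number C_14. So Y = C_14 = 2674440.
Triangulations of a convex m-gon are counted by C_{m−2}; with m = 12 this is C_10. So Z = C_10 = 16796.
X + Y − Z = 1430 + 2674440 − 16796 = 2659074.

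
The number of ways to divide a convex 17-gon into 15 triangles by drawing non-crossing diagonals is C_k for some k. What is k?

15

A convex 17-gon is triangulated into 15 triangles, and the number of such triangulations is the Catalan number C_{17−2} = C_15.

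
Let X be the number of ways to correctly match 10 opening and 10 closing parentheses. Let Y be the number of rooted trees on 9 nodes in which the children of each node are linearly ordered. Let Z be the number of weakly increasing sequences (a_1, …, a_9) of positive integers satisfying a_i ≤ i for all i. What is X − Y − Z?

10504

A balanced arrangement of 10 bracket pairs is a Dyck word of semilength 10, so the count is C_10. So X = C_10 = 16796.
Rooted ordered (plane) trees on m nodes have m−1 edges and are counted by C_{m−1}; m = 9 gives C_8. So Y = C_8 = 1430.
Such sub-staircase sequences of length n are counted by C_n; here n = 9. So Z = C_9 = 4862.
X − Y − Z = 16796 − 1430 − 4862 = 10504.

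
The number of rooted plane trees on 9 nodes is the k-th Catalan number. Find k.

Rooted ordered (plane) trees on m nodes have m−1 edges and are counted by C_{m−1}; m = 9 gives C_8.

8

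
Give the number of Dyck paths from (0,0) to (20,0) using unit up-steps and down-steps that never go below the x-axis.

A Dyck path with 10 up-steps and 10 down-steps has semilength 10, so there are C_10 of them.
C_10 = 16796.

16796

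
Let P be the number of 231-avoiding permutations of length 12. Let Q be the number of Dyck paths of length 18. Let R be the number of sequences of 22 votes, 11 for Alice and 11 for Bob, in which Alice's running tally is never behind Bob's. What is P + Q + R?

271660

Permutations of [n] avoiding any single length-3 pattern are counted by C_n; here n = 12. So P = C_12 = 208012.
Paths of 9 up- and 9 down-steps that never dip below the axis are Dyck paths; their count is C_9. So Q = C_9 = 4862.
Ballot sequences with n votes each where one side never trails are Dyck words, counted by C_n; here n = 11. So R = C_11 = 58786.
P + Q + R = 208012 + 4862 + 58786 = 271660.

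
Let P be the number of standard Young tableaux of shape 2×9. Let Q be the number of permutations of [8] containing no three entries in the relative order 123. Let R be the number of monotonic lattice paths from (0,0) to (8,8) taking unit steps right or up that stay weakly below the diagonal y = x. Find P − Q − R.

By the hook-length formula (or a Dyck-path bijection), SYT of shape 2×9 number C_9. So P = C_9 = 4862.
For any fixed pattern of length 3, the pattern-avoiding permutations of [8] number C_8. So Q = C_8 = 1430.
Monotone paths in an n×n grid that stay weakly below the diagonal are counted by C_n; here n = 8. So R = C_8 = 1430.
P − Q − R = 4862 − 1430 − 1430 = 2002.

2002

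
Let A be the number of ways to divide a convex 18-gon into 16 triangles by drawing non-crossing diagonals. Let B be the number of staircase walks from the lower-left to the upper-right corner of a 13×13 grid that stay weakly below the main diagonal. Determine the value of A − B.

34614770

The number of triangulations of an 18-gon is the Catalan number C_16 (index = sides − 2). So A = C_16 = 35357670.
Monotone paths in an n×n grid that stay weakly below the diagonal are counted by C_n; here n = 13. So B = C_13 = 742900.
A − B = 35357670 − 742900 = 34614770.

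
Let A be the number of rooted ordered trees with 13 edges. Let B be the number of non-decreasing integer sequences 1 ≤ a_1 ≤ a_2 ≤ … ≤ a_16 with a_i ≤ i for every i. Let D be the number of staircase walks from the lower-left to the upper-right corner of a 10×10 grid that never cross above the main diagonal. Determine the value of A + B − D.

36083774

Rooted ordered trees with n edges are counted by C_n; here n = 13. So A = C_13 = 742900.
Weakly increasing sequences with a_i ≤ i biject with Dyck paths of semilength 16, so there are C_16. So B = C_16 = 35357670.
Monotone paths in an n×n grid that stay weakly below the diagonal are counted by C_n; here n = 10. So D = C_10 = 16796.
A + B − D = 742900 + 35357670 − 16796 = 36083774.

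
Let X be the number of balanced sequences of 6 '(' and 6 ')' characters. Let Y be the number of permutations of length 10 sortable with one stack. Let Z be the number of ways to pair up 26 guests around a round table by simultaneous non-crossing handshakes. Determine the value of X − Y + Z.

726236

Balanced strings of n pairs of brackets are counted by C_n; here n = 6. So X = C_6 = 132.
Stack-sortable permutations are exactly the 231-avoiding ones, counted by C_n; here n = 10. So Y = C_10 = 16796.
With 26 = 2·13 people, non-crossing handshake pairings are non-crossing perfect matchings on a circle, counted by C_13. So Z = C_13 = 742900.
X − Y + Z = 132 − 16796 + 742900 = 726236.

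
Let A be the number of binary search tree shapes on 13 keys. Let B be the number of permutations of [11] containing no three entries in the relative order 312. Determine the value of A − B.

Rooted binary trees with 13 nodes (each child slot possibly empty) number C_13. So A = C_13 = 742900.
For any fixed pattern of length 3, the pattern-avoiding permutations of [11] number C_11. So B = C_11 = 58786.
A − B = 742900 − 58786 = 684114.

684114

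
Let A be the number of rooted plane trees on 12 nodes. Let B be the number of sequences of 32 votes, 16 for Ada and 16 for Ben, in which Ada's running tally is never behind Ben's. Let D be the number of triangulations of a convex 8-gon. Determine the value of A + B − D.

35416324

A rooted plane tree on 12 nodes has 11 edges, and such trees are counted by C_11. So A = C_11 = 58786.
Ballot sequences with n votes each where one side never trails are Dyck words, counted by C_n; here n = 16. So B = C_16 = 35357670.
Triangulations of a convex m-gon are counted by C_{m−2}; with m = 8 this is C_6. So D = C_6 = 132.
A + B − D = 58786 + 35357670 − 132 = 35416324.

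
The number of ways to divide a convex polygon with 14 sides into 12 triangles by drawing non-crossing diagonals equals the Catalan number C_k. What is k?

A convex 14-gon is triangulated into 12 triangles, and the number of such triangulations is the Catalan number C_{14−2} = C_12.

12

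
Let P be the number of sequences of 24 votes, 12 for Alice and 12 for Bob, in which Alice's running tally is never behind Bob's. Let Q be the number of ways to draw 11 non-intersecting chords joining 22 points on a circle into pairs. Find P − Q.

Ballot sequences with n votes each where one side never trails are Dyck words, counted by C_n; here n = 12. So P = C_12 = 208012.
Non-crossing perfect matchings of 2n points on a circle are counted by C_n; with 22 points, n = 11. So Q = C_11 = 58786.
P − Q = 208012 − 58786 = 149226.

149226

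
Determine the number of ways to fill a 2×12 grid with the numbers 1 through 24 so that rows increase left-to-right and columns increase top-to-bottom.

By the hook-length formula (or a Dyck-path bijection), SYT of shape 2×12 number C_12.
C_12 = 208012.

208012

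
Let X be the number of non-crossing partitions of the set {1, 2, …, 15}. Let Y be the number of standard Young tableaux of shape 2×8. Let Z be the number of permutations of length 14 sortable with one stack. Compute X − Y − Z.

7018975

Non-crossing partitions of an n-element set are counted by C_n; here n = 15. So X = C_15 = 9694845.
Standard Young tableaux of shape 2×n are counted by C_n; here n = 8. So Y = C_8 = 1430.
Stack-sortable permutations are exactly the 231-avoiding ones, counted by C_n; here n = 14. So Z = C_14 = 2674440.
X − Y − Z = 9694845 − 1430 − 2674440 = 7018975.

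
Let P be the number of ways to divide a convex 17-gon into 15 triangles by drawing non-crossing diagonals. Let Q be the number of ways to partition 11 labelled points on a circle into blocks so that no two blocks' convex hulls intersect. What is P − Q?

9636059

The number of triangulations of a 17-gon is the Catalan number C_15 (index = sides − 2). So P = C_15 = 9694845.
Non-crossing partitions of an n-element set are counted by C_n; here n = 11. So Q = C_11 = 58786.
P − Q = 9694845 − 58786 = 9636059.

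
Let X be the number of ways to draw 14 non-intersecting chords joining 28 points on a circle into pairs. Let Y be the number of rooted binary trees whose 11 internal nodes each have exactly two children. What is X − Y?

2615654

Pairing 28 circle points by 14 non-crossing chords gives C_14 matchings. So X = C_14 = 2674440.
Full binary trees with n internal nodes are counted by C_n; here n = 11. So Y = C_11 = 58786.
X − Y = 2674440 − 58786 = 2615654.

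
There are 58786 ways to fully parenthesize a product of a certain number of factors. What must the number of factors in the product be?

Parenthesizations of m factors are counted by C_{m−1}. The Catalan number equal to 58786 is C_11.
So the index is 11, and the number of factors is 11 + 1 = 12.

12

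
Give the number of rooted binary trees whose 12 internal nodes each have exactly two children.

208012

The number of full binary trees on 12 internal nodes is the Catalan number C_12.
C_12 = C(24,12)/13 = 2704156/13 = 208012.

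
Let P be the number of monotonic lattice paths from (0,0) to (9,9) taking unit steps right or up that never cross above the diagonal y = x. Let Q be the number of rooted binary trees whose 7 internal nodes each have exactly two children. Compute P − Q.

4433

Sub-diagonal monotone paths from (0,0) to (9,9) biject with Dyck paths of semilength 9, giving C_9. So P = C_9 = 4862.
The number of full binary trees on 7 internal nodes is the Catalan number C_7. So Q = C_7 = 429.
P − Q = 4862 − 429 = 4433.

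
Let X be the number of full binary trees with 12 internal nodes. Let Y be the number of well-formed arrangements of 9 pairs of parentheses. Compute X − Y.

203150

The number of full binary trees on 12 internal nodes is the Catalan number C_12. So X = C_12 = 208012.
Balanced strings of n pairs of brackets are counted by C_n; here n = 9. So Y = C_9 = 4862.
X − Y = 208012 − 4862 = 203150.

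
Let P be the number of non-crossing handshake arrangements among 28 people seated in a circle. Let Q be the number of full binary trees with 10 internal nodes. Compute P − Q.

Non-crossing handshake pairings of 2n people are counted by C_n; 28 people gives n = 14. So P = C_14 = 2674440.
The number of full binary trees on 10 internal nodes is the Catalan number C_10. So Q = C_10 = 16796.
P − Q = 2674440 − 16796 = 2657644.

2657644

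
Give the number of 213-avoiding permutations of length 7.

Permutations of [n] avoiding any single length-3 pattern are counted by C_n; here n = 7.
C_7 = C(14,7)/8 = 3432/8 = 429.

429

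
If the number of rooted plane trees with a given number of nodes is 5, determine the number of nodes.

Rooted ordered trees on m nodes are counted by C_{m−1}, and C_3 = 5.
So the index is 3, and the number of nodes is 3 + 1 = 4.

4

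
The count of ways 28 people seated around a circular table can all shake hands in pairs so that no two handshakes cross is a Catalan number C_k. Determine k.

With 28 = 2·14 people, non-crossing handshake pairings are non-crossing perfect matchings on a circle, counted by C_14.

14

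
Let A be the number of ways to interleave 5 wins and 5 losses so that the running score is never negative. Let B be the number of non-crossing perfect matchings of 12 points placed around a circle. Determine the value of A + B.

174

Reading a vote for the leader as '(' and for the other as ')' turns such a sequence into a balanced string of 5 pairs, so the count is C_5. So A = C_5 = 42.
Non-crossing perfect matchings of 2n points on a circle are counted by C_n; with 12 points, n = 6. So B = C_6 = 132.
A + B = 42 + 132 = 174.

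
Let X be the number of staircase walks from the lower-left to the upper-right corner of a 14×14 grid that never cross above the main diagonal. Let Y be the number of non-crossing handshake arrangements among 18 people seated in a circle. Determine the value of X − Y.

Monotone paths in an n×n grid that stay weakly below the diagonal are counted by C_n; here n = 14. So X = C_14 = 2674440.
Non-crossing handshake pairings of 2n people are counted by C_n; 18 people gives n = 9. So Y = C_9 = 4862.
X − Y = 2674440 − 4862 = 2669578.

2669578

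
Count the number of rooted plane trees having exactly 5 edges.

Rooted ordered trees with n edges are counted by C_n; here n = 5.
C_5 = C(10,5)/6 = 252/6 = 42.

42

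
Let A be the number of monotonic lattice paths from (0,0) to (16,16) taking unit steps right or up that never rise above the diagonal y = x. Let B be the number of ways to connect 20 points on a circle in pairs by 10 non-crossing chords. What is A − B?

Monotone paths in an n×n grid that stay weakly below the diagonal are counted by C_n; here n = 16. So A = C_16 = 35357670.
Non-crossing perfect matchings of 2n points on a circle are counted by C_n; with 20 points, n = 10. So B = C_10 = 16796.
A − B = 35357670 − 16796 = 35340874.

35340874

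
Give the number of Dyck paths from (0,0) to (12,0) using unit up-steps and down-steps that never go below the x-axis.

132

Paths of 6 up- and 6 down-steps that never dip below the axis are Dyck paths; their count is C_6.
C_6 = C(12,6)/7 = 924/7 = 132.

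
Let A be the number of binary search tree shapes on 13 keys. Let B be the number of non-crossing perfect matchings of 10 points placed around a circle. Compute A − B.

Rooted binary trees with 13 nodes (each child slot possibly empty) number C_13. So A = C_13 = 742900.
Pairing 10 circle points by 5 non-crossing chords gives C_5 matchings. So B = C_5 = 42.
A − B = 742900 − 42 = 742858.

742858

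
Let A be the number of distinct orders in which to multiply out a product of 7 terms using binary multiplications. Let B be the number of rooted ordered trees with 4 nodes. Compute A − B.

127

Bracketing 7 factors into binary products is counted by C_{7−1} = C_6. So A = C_6 = 132.
A rooted plane tree on 4 nodes has 3 edges, and such trees are counted by C_3. So B = C_3 = 5.
A − B = 132 − 5 = 127.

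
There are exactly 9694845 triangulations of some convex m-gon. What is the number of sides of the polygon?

17

Triangulations of a convex m-gon are counted by C_{m−2}. The Catalan number equal to 9694845 is C_15.
So m − 2 = 15, giving m = 17 sides.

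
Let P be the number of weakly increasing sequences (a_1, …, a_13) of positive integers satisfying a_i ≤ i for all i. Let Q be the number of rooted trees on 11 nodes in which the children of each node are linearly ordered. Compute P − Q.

Weakly increasing sequences with a_i ≤ i biject with Dyck paths of semilength 13, so there are C_13. So P = C_13 = 742900.
Rooted ordered (plane) trees on m nodes have m−1 edges and are counted by C_{m−1}; m = 11 gives C_10. So Q = C_10 = 16796.
P − Q = 742900 − 16796 = 726104.

726104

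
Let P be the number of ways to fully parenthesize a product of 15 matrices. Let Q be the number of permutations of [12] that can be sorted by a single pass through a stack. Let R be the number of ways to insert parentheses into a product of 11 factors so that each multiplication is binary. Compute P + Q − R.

Bracketing 15 factors into binary products is counted by C_{15−1} = C_14. So P = C_14 = 2674440.
Stack-sortable permutations are exactly the 231-avoiding ones, counted by C_n; here n = 12. So Q = C_12 = 208012.
Ways to associate a product of 11 factors correspond to binary trees on 11 leaves, so the count is C_10. So R = C_10 = 16796.
P + Q − R = 2674440 + 208012 − 16796 = 2865656.

2865656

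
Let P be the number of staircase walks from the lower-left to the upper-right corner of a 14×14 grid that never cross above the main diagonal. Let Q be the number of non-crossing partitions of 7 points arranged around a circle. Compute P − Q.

Sub-diagonal monotone paths from (0,0) to (14,14) biject with Dyck paths of semilength 14, giving C_14. So P = C_14 = 2674440.
Non-crossing partitions of an n-element set are counted by C_n; here n = 7. So Q = C_7 = 429.
P − Q = 2674440 − 429 = 2674011.

2674011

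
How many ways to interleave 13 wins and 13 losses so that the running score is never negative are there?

742900

Reading a vote for the leader as '(' and for the other as ')' turns such a sequence into a balanced string of 13 pairs, so the count is C_13.
C_13 = C(26,13)/14 = 10400600/14 = 742900.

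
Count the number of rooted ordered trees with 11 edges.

Rooted ordered trees with n edges are counted by C_n; here n = 11.
C_11 = C_10 · 2(2·10+1)/(10+2) = 16796 · 42/12 = 58786.

58786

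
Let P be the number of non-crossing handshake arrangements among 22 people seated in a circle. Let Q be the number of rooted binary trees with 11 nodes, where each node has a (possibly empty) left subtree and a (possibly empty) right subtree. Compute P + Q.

117572

Non-crossing handshake pairings of 2n people are counted by C_n; 22 people gives n = 11. So P = C_11 = 58786.
Rooted binary trees with 11 nodes (each child slot possibly empty) number C_11. So Q = C_11 = 58786.
P + Q = 58786 + 58786 = 117572.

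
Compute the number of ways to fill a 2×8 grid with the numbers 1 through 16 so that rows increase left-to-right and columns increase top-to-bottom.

Standard Young tableaux of shape 2×n are counted by C_n; here n = 8.
C_8 = 1430.

1430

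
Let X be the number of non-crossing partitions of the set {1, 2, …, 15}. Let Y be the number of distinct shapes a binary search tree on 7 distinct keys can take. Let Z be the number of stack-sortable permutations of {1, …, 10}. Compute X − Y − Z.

9677620

Non-crossing partitions of an n-element set are counted by C_n; here n = 15. So X = C_15 = 9694845.
Rooted binary trees with 7 nodes (each child slot possibly empty) number C_7. So Y = C_7 = 429.
By Knuth's characterisation, the stack-sortable permutations of length 10 are the 231-avoiders, numbering C_10. So Z = C_10 = 16796.
X − Y − Z = 9694845 − 429 − 16796 = 9677620.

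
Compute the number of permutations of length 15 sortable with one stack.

Stack-sortable permutations are exactly the 231-avoiding ones, counted by C_n; here n = 15.
C_15 = 9694845.

9694845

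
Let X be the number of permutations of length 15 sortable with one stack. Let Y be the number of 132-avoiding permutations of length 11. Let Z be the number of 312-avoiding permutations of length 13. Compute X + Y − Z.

By Knuth's characterisation, the stack-sortable permutations of length 15 are the 231-avoiders, numbering C_15. So X = C_15 = 9694845.
For any fixed pattern of length 3, the pattern-avoiding permutations of [11] number C_11. So Y = C_11 = 58786.
Permutations of [n] avoiding any single length-3 pattern are counted by C_n; here n = 13. So Z = C_13 = 742900.
X + Y − Z = 9694845 + 58786 − 742900 = 9010731.

9010731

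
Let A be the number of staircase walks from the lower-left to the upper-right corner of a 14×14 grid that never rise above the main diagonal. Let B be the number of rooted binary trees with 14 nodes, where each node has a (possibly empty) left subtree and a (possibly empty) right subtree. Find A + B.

5348880

Monotone paths in an n×n grid that stay weakly below the diagonal are counted by C_n; here n = 14. So A = C_14 = 2674440.
Binary trees (left/right distinguished) on n nodes are counted by C_n; here n = 14. So B = C_14 = 2674440.
A + B = 2674440 + 2674440 = 5348880.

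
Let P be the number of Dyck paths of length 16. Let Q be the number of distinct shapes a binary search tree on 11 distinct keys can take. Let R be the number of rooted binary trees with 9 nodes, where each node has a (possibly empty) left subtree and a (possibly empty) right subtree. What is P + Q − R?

Dyck paths of semilength n (length 2n) are counted by C_n; here n = 8. So P = C_8 = 1430.
Binary trees (left/right distinguished) on n nodes are counted by C_n; here n = 11. So Q = C_11 = 58786.
Rooted binary trees with 9 nodes (each child slot possibly empty) number C_9. So R = C_9 = 4862.
P + Q − R = 1430 + 58786 − 4862 = 55354.

55354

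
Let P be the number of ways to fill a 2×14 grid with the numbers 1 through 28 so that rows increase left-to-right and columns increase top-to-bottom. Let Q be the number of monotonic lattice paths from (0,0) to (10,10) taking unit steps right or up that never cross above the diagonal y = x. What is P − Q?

By the hook-length formula (or a Dyck-path bijection), SYT of shape 2×14 number C_14. So P = C_14 = 2674440.
Sub-diagonal monotone paths from (0,0) to (10,10) biject with Dyck paths of semilength 10, giving C_10. So Q = C_10 = 16796.
P − Q = 2674440 − 16796 = 2657644.

2657644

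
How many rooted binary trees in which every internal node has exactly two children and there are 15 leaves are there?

Full binary trees with 15 leaves have 15−1 = 14 internal nodes, so there are C_14 of them.
C_14 = C(28,14)/15 = 40116600/15 = 2674440.

2674440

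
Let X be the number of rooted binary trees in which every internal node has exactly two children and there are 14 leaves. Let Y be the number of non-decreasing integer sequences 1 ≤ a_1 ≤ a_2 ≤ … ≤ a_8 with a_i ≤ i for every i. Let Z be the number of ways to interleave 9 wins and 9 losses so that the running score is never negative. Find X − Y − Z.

736608

Full binary trees with 14 leaves have 14−1 = 13 internal nodes, so there are C_13 of them. So X = C_13 = 742900.
Weakly increasing sequences with a_i ≤ i biject with Dyck paths of semilength 8, so there are C_8. So Y = C_8 = 1430.
Reading a vote for the leader as '(' and for the other as ')' turns such a sequence into a balanced string of 9 pairs, so the count is C_9. So Z = C_9 = 4862.
X − Y − Z = 742900 − 1430 − 4862 = 736608.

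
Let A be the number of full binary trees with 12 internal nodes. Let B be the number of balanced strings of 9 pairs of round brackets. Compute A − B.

203150

Full binary trees with n internal nodes are counted by C_n; here n = 12. So A = C_12 = 208012.
With 9 pairs the number of balanced bracket strings is the Catalan number C_9. So B = C_9 = 4862.
A − B = 208012 − 4862 = 203150.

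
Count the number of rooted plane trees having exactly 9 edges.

Rooted ordered trees with n edges are counted by C_n; here n = 9.
C_9 = C_8 · 2(2·8+1)/(8+2) = 1430 · 34/10 = 4862.

4862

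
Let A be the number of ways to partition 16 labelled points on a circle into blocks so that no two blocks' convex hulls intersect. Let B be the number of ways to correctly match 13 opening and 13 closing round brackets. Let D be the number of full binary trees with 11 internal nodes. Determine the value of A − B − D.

The non-crossing partitions of [16] form a lattice of size C_16. So A = C_16 = 35357670.
A balanced arrangement of 13 bracket pairs is a Dyck word of semilength 13, so the count is C_13. So B = C_13 = 742900.
Full binary trees with n internal nodes are counted by C_n; here n = 11. So D = C_11 = 58786.
A − B − D = 35357670 − 742900 − 58786 = 34555984.

34555984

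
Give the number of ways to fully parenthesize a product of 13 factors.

208012

Ways to associate a product of 13 factors correspond to binary trees on 13 leaves, so the count is C_12.
C_12 = C_11 · 2(2·11+1)/(11+2) = 58786 · 46/13 = 208012.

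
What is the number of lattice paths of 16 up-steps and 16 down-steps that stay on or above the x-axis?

35357670

Paths of 16 up- and 16 down-steps that never dip below the axis are Dyck paths; their count is C_16.
C_16 = C(32,16)/17 = 601080390/17 = 35357670.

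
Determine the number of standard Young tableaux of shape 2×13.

Standard Young tableaux of shape 2×n are counted by C_n; here n = 13.
C_13 = 742900.

742900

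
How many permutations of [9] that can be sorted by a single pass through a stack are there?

By Knuth's characterisation, the stack-sortable permutations of length 9 are the 231-avoiders, numbering C_9.
C_9 = 4862.

4862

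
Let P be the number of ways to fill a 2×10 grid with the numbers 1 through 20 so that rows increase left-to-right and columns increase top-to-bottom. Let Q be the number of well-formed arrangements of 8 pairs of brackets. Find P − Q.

15366

Standard Young tableaux of shape 2×n are counted by C_n; here n = 10. So P = C_10 = 16796.
With 8 pairs the number of balanced bracket strings is the Catalan number C_8. So Q = C_8 = 1430.
P − Q = 16796 − 1430 = 15366.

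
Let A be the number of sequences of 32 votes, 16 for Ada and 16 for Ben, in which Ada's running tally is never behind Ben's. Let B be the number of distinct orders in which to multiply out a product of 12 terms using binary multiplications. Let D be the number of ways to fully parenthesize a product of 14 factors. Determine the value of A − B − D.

Reading a vote for the leader as '(' and for the other as ')' turns such a sequence into a balanced string of 16 pairs, so the count is C_16. So A = C_16 = 35357670.
Parenthesizations of m factors correspond to full binary trees with m leaves, counted by C_{m−1}; m = 12 gives C_11. So B = C_11 = 58786.
Bracketing 14 factors into binary products is counted by C_{14−1} = C_13. So D = C_13 = 742900.
A − B − D = 35357670 − 58786 − 742900 = 34555984.

34555984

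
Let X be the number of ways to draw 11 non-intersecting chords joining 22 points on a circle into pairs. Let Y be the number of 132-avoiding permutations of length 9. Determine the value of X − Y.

53924

Non-crossing perfect matchings of 2n points on a circle are counted by C_n; with 22 points, n = 11. So X = C_11 = 58786.
For any fixed pattern of length 3, the pattern-avoiding permutations of [9] number C_9. So Y = C_9 = 4862.
X − Y = 58786 − 4862 = 53924.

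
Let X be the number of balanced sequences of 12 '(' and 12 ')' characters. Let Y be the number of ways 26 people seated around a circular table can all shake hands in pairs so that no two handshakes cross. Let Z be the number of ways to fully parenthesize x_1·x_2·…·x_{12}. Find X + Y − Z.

Balanced strings of n pairs of brackets are counted by C_n; here n = 12. So X = C_12 = 208012.
Non-crossing handshake pairings of 2n people are counted by C_n; 26 people gives n = 13. So Y = C_13 = 742900.
Ways to associate a product of 12 factors correspond to binary trees on 12 leaves, so the count is C_11. So Z = C_11 = 58786.
X + Y − Z = 208012 + 742900 − 58786 = 892126.

892126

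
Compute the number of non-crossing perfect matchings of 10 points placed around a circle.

42

Pairing 10 circle points by 5 non-crossing chords gives C_5 matchings.
C_5 = 42.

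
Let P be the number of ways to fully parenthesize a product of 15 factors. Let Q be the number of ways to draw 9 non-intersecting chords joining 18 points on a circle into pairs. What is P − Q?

2669578

Bracketing 15 factors into binary products is counted by C_{15−1} = C_14. So P = C_14 = 2674440.
Pairing 18 circle points by 9 non-crossing chords gives C_9 matchings. So Q = C_9 = 4862.
P − Q = 2674440 − 4862 = 2669578.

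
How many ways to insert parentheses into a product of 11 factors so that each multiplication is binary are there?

Ways to associate a product of 11 factors correspond to binary trees on 11 leaves, so the count is C_10.
C_10 = 16796.

16796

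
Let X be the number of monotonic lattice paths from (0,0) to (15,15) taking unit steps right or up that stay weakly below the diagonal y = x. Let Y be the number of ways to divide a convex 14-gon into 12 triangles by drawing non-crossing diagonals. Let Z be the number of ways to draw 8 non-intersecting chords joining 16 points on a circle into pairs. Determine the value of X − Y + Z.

9488263

Monotone paths in an n×n grid that stay weakly below the diagonal are counted by C_n; here n = 15. So X = C_15 = 9694845.
Triangulations of a convex m-gon are counted by C_{m−2}; with m = 14 this is C_12. So Y = C_12 = 208012.
Non-crossing perfect matchings of 2n points on a circle are counted by C_n; with 16 points, n = 8. So Z = C_8 = 1430.
X − Y + Z = 9694845 − 208012 + 1430 = 9488263.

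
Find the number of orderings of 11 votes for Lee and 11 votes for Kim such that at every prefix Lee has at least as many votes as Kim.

58786

Reading a vote for the leader as '(' and for the other as ')' turns such a sequence into a balanced string of 11 pairs, so the count is C_11.
C_11 = C(22,11)/12 = 705432/12 = 58786.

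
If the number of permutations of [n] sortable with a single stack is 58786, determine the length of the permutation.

11

Stack-sortable permutations of [n] are counted by C_n. Since C_11 = 58786, the index is 11.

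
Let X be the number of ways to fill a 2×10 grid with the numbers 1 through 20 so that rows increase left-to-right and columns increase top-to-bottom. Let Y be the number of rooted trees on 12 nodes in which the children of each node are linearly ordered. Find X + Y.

By the hook-length formula (or a Dyck-path bijection), SYT of shape 2×10 number C_10. So X = C_10 = 16796.
Rooted ordered (plane) trees on m nodes have m−1 edges and are counted by C_{m−1}; m = 12 gives C_11. So Y = C_11 = 58786.
X + Y = 16796 + 58786 = 75582.

75582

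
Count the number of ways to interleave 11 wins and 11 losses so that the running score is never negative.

58786

Ballot sequences with n votes each where one side never trails are Dyck words, counted by C_n; here n = 11.
C_11 = C(22,11)/12 = 705432/12 = 58786.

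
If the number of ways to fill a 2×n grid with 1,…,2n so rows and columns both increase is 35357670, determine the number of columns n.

16

Standard Young tableaux of shape 2×n are counted by C_n, and C_16 = 35357670.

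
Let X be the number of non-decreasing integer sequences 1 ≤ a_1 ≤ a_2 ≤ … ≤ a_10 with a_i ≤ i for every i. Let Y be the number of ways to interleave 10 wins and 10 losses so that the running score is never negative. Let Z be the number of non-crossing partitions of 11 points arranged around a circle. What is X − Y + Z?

58786

Weakly increasing sequences with a_i ≤ i biject with Dyck paths of semilength 10, so there are C_10. So X = C_10 = 16796.
Ballot sequences with n votes each where one side never trails are Dyck words, counted by C_n; here n = 10. So Y = C_10 = 16796.
The non-crossing partitions of [11] form a lattice of size C_11. So Z = C_11 = 58786.
X − Y + Z = 16796 − 16796 + 58786 = 58786.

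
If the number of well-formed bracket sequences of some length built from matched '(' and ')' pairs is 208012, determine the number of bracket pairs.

Balanced strings of n bracket-pairs are counted by C_n, and C_12 = 208012.

12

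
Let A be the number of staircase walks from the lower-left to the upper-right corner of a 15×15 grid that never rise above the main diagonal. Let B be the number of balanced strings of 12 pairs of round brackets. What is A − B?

9486833

Monotone paths in an n×n grid that stay weakly below the diagonal are counted by C_n; here n = 15. So A = C_15 = 9694845.
With 12 pairs the number of balanced bracket strings is the Catalan number C_12. So B = C_12 = 208012.
A − B = 9694845 − 208012 = 9486833.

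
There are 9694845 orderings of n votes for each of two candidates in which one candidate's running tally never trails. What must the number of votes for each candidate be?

15

Such ballot sequences with n votes each are counted by C_n. The Catalan number equal to 9694845 is C_15.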